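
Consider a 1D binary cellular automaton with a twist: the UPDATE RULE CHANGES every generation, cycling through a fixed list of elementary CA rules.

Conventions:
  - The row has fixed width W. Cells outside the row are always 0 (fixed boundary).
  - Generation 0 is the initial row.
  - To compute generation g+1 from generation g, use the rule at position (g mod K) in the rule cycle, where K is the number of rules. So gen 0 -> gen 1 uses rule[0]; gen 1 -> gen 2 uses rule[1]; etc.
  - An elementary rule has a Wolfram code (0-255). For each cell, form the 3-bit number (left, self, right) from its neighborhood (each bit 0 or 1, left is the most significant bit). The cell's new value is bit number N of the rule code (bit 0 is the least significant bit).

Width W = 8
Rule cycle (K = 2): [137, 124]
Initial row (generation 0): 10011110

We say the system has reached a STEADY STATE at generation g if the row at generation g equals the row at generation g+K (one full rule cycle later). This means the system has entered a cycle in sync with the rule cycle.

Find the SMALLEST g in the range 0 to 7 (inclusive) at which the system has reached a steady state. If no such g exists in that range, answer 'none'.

Gen 0: 10011110
Gen 1 (rule 137): 00011100
Gen 2 (rule 124): 00010110
Gen 3 (rule 137): 11000100
Gen 4 (rule 124): 11100110
Gen 5 (rule 137): 11000100
Gen 6 (rule 124): 11100110
Gen 7 (rule 137): 11000100
Gen 8 (rule 124): 11100110
Gen 9 (rule 137): 11000100

Answer: 3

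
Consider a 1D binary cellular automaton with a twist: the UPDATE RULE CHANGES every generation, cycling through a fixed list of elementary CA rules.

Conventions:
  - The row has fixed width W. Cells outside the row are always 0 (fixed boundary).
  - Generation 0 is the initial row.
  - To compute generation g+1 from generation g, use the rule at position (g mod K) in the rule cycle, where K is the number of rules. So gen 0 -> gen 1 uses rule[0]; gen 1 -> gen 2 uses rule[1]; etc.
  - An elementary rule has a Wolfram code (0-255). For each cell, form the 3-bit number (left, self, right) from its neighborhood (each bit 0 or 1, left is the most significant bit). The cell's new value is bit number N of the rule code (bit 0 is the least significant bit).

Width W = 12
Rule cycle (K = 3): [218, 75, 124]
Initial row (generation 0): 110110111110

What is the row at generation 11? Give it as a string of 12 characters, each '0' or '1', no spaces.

Answer: 100000001011

Derivation:
Gen 0: 110110111110
Gen 1 (rule 218): 110110111111
Gen 2 (rule 75): 110110100001
Gen 3 (rule 124): 111111110001
Gen 4 (rule 218): 111111111010
Gen 5 (rule 75): 100000001000
Gen 6 (rule 124): 110000001100
Gen 7 (rule 218): 111000011110
Gen 8 (rule 75): 101011110010
Gen 9 (rule 124): 111110011011
Gen 10 (rule 218): 111111111011
Gen 11 (rule 75): 100000001011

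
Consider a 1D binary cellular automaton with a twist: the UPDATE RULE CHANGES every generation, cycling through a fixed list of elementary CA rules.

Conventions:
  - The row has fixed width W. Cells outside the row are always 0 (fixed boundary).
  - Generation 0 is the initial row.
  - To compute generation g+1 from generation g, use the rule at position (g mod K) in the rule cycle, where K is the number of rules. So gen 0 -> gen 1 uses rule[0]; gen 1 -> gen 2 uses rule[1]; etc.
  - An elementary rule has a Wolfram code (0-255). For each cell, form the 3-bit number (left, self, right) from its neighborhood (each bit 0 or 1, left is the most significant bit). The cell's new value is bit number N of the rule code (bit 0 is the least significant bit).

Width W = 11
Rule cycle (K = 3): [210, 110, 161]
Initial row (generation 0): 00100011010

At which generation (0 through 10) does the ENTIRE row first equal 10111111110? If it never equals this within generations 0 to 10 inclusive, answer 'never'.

Answer: 10

Derivation:
Gen 0: 00100011010
Gen 1 (rule 210): 01010101001
Gen 2 (rule 110): 11111111011
Gen 3 (rule 161): 01111110100
Gen 4 (rule 210): 10111110010
Gen 5 (rule 110): 11100010110
Gen 6 (rule 161): 01001001000
Gen 7 (rule 210): 10110110100
Gen 8 (rule 110): 11111111100
Gen 9 (rule 161): 01111111001
Gen 10 (rule 210): 10111111110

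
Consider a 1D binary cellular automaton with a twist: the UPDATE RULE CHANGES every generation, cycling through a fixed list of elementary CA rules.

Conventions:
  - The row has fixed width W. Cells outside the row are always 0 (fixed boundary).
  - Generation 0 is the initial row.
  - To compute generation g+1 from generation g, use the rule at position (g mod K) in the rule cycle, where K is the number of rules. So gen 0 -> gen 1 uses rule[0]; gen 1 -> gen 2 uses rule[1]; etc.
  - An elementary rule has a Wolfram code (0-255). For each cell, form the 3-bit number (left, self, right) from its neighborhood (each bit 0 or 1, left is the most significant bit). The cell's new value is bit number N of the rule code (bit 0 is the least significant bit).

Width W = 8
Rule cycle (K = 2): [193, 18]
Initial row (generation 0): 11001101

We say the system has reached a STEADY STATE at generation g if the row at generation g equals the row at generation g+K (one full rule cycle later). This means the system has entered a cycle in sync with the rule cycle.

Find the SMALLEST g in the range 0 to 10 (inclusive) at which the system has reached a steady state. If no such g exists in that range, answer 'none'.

Gen 0: 11001101
Gen 1 (rule 193): 01000100
Gen 2 (rule 18): 10101010
Gen 3 (rule 193): 00000000
Gen 4 (rule 18): 00000000
Gen 5 (rule 193): 11111111
Gen 6 (rule 18): 00000000
Gen 7 (rule 193): 11111111
Gen 8 (rule 18): 00000000
Gen 9 (rule 193): 11111111
Gen 10 (rule 18): 00000000
Gen 11 (rule 193): 11111111
Gen 12 (rule 18): 00000000

Answer: 4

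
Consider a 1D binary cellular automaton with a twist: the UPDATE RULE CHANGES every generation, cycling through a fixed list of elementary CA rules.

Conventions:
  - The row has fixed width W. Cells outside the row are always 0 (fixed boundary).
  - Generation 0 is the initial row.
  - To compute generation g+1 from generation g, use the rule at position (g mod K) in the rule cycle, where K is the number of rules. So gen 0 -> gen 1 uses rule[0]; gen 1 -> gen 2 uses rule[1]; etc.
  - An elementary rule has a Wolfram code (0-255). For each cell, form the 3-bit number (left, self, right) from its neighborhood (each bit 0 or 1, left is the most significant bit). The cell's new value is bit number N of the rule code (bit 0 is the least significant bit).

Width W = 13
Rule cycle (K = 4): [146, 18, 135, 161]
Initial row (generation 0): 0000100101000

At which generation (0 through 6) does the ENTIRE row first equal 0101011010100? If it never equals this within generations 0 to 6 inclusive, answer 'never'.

Answer: 4

Derivation:
Gen 0: 0000100101000
Gen 1 (rule 146): 0001011000100
Gen 2 (rule 18): 0010000101010
Gen 3 (rule 135): 1110111101010
Gen 4 (rule 161): 0101011010100
Gen 5 (rule 146): 1000000000010
Gen 6 (rule 18): 0100000000101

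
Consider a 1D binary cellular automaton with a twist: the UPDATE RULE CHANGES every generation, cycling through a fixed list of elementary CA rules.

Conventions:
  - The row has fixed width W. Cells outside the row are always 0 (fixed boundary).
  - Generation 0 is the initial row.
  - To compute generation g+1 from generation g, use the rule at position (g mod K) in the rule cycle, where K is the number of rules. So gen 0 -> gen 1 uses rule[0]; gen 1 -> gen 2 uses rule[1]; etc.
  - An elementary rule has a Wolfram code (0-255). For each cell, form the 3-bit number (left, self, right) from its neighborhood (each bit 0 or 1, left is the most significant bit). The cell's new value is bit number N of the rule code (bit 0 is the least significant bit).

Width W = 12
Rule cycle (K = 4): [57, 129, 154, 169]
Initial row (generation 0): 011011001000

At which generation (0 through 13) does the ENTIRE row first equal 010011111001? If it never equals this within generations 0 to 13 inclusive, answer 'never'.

Gen 0: 011011001000
Gen 1 (rule 57): 010110100111
Gen 2 (rule 129): 000000000010
Gen 3 (rule 154): 000000000101
Gen 4 (rule 169): 111111110010
Gen 5 (rule 57): 100000001001
Gen 6 (rule 129): 001111100000
Gen 7 (rule 154): 011111010000
Gen 8 (rule 169): 011110100111
Gen 9 (rule 57): 010001010100
Gen 10 (rule 129): 000100000001
Gen 11 (rule 154): 001010000010
Gen 12 (rule 169): 100100111000
Gen 13 (rule 57): 010010100111

Answer: never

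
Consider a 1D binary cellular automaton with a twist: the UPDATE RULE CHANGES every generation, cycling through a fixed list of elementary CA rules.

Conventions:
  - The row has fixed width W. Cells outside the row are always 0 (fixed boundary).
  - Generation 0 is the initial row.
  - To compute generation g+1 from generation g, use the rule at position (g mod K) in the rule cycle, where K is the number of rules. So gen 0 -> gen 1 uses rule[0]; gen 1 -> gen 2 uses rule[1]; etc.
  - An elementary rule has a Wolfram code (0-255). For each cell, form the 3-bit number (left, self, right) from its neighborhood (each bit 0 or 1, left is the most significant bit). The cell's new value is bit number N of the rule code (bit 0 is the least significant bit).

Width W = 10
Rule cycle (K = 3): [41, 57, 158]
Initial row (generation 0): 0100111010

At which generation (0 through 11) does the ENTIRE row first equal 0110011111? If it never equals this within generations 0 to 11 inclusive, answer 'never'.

Answer: 8

Derivation:
Gen 0: 0100111010
Gen 1 (rule 41): 0000100100
Gen 2 (rule 57): 1110010011
Gen 3 (rule 158): 1101111110
Gen 4 (rule 41): 1011000000
Gen 5 (rule 57): 0110111111
Gen 6 (rule 158): 1100111110
Gen 7 (rule 41): 1000100000
Gen 8 (rule 57): 0110011111
Gen 9 (rule 158): 1101111110
Gen 10 (rule 41): 1011000000
Gen 11 (rule 57): 0110111111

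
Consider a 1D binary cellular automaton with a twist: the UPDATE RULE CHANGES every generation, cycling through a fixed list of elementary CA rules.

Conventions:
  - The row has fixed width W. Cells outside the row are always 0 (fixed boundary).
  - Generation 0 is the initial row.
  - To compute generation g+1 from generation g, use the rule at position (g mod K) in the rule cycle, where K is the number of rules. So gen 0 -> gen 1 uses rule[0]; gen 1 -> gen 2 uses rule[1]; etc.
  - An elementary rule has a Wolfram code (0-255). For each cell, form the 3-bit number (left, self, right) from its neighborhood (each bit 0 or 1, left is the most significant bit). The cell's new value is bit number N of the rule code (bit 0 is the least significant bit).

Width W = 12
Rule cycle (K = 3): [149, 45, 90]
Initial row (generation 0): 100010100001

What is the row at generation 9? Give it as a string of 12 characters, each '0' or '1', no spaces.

Gen 0: 100010100001
Gen 1 (rule 149): 111010111101
Gen 2 (rule 45): 100111100011
Gen 3 (rule 90): 011100110111
Gen 4 (rule 149): 001010000010
Gen 5 (rule 45): 101110111010
Gen 6 (rule 90): 001010101001
Gen 7 (rule 149): 101010101101
Gen 8 (rule 45): 111111111011
Gen 9 (rule 90): 100000001011

Answer: 100000001011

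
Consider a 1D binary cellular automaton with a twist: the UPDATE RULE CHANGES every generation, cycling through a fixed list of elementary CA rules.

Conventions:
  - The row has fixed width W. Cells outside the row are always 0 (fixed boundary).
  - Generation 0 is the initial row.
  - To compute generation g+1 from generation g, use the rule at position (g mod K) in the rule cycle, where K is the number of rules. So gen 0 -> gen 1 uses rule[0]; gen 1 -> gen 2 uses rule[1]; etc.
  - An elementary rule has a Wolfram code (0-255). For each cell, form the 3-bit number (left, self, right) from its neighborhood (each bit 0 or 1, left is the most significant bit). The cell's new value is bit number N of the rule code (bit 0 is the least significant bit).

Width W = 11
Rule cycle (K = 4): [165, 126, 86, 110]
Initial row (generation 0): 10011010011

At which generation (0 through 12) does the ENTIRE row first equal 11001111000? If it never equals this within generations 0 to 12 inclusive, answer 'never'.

Answer: 2

Derivation:
Gen 0: 10011010011
Gen 1 (rule 165): 10000110000
Gen 2 (rule 126): 11001111000
Gen 3 (rule 86): 01110001100
Gen 4 (rule 110): 11010011100
Gen 5 (rule 165): 00110001001
Gen 6 (rule 126): 01111011111
Gen 7 (rule 86): 10001000001
Gen 8 (rule 110): 10011000011
Gen 9 (rule 165): 10000011000
Gen 10 (rule 126): 11000111100
Gen 11 (rule 86): 01101000110
Gen 12 (rule 110): 11111001110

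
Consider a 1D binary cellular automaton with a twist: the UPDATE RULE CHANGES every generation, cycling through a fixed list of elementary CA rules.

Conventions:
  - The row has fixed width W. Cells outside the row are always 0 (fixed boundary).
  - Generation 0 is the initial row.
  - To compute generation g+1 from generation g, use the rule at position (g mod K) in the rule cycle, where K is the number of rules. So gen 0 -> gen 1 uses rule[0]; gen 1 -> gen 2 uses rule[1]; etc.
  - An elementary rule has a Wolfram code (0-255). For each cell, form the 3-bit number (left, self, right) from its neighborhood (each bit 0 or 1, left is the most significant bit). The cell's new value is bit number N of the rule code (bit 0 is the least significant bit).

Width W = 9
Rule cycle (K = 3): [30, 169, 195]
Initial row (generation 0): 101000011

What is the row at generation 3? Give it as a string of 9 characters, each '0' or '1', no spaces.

Answer: 101011001

Derivation:
Gen 0: 101000011
Gen 1 (rule 30): 101100110
Gen 2 (rule 169): 011000100
Gen 3 (rule 195): 101011001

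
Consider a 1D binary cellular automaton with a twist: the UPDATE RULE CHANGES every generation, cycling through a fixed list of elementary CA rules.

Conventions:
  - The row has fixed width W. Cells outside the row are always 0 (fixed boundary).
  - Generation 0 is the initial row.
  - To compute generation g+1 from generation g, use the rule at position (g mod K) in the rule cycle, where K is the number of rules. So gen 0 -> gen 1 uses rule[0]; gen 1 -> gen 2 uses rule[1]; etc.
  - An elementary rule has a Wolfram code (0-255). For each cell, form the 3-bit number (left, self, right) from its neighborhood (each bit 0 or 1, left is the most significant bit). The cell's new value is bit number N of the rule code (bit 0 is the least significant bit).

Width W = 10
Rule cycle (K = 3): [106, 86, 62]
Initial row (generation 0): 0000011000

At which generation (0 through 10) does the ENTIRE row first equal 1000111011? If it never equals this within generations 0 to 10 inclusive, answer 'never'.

Answer: 8

Derivation:
Gen 0: 0000011000
Gen 1 (rule 106): 0000111000
Gen 2 (rule 86): 0001001100
Gen 3 (rule 62): 0011111010
Gen 4 (rule 106): 0110001100
Gen 5 (rule 86): 1011010110
Gen 6 (rule 62): 1110111101
Gen 7 (rule 106): 1011100110
Gen 8 (rule 86): 1000111011
Gen 9 (rule 62): 1101100110
Gen 10 (rule 106): 1111101110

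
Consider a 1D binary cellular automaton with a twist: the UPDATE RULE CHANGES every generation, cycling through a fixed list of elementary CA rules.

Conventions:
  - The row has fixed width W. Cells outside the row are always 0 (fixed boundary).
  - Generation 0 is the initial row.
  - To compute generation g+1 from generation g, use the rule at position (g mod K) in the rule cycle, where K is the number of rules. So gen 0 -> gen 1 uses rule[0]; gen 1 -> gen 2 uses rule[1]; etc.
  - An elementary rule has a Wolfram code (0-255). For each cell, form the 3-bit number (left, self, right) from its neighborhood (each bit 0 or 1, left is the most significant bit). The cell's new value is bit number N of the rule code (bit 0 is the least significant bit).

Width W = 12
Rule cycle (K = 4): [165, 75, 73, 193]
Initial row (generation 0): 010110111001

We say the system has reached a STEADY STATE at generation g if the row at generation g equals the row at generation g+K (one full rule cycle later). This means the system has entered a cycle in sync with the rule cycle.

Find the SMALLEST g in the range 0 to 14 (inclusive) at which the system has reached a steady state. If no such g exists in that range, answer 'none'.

Gen 0: 010110111001
Gen 1 (rule 165): 011001010001
Gen 2 (rule 75): 111010000110
Gen 3 (rule 73): 101000110110
Gen 4 (rule 193): 000010010010
Gen 5 (rule 165): 111010010010
Gen 6 (rule 75): 101000100100
Gen 7 (rule 73): 000010000001
Gen 8 (rule 193): 111000111100
Gen 9 (rule 165): 010010011001
Gen 10 (rule 75): 100100111010
Gen 11 (rule 73): 000000101000
Gen 12 (rule 193): 111110000011
Gen 13 (rule 165): 011100111000
Gen 14 (rule 75): 110101101011
Gen 15 (rule 73): 110001100011
Gen 16 (rule 193): 010100101001
Gen 17 (rule 165): 011100111001
Gen 18 (rule 75): 110101101010

Answer: none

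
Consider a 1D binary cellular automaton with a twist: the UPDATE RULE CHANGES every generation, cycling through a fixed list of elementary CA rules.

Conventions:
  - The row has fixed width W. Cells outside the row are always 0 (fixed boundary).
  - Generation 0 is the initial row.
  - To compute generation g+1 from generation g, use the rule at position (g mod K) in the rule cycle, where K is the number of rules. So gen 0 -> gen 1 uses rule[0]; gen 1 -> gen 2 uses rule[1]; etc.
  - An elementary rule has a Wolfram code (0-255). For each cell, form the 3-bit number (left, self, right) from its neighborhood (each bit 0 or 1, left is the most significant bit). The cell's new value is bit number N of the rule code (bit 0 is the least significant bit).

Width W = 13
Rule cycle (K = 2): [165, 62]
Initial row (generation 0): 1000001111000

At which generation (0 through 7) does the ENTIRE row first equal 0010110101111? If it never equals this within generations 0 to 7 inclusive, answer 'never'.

Answer: never

Derivation:
Gen 0: 1000001111000
Gen 1 (rule 165): 1011100110011
Gen 2 (rule 62): 1110011101110
Gen 3 (rule 165): 0100001010100
Gen 4 (rule 62): 1110011111110
Gen 5 (rule 165): 0100001111100
Gen 6 (rule 62): 1110011000010
Gen 7 (rule 165): 0100000011010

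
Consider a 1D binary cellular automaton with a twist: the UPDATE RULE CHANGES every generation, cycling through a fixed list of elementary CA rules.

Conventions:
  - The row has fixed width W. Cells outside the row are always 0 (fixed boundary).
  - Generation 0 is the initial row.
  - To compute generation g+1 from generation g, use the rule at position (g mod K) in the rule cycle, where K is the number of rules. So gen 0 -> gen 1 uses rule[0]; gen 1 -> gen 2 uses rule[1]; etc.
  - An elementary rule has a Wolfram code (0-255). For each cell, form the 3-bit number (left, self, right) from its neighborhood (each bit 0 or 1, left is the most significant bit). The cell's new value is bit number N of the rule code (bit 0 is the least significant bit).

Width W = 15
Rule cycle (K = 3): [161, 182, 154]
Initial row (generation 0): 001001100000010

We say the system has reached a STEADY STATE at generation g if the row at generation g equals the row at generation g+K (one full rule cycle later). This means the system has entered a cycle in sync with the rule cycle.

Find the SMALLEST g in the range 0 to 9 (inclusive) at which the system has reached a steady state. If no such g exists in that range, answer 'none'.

Gen 0: 001001100000010
Gen 1 (rule 161): 100000001111000
Gen 2 (rule 182): 110000010110100
Gen 3 (rule 154): 101000100100010
Gen 4 (rule 161): 010010000001000
Gen 5 (rule 182): 111111000011100
Gen 6 (rule 154): 111110100111010
Gen 7 (rule 161): 011101000010100
Gen 8 (rule 182): 101011100111110
Gen 9 (rule 154): 000011011111101
Gen 10 (rule 161): 111000101111010
Gen 11 (rule 182): 010101110110111
Gen 12 (rule 154): 100001100100110

Answer: none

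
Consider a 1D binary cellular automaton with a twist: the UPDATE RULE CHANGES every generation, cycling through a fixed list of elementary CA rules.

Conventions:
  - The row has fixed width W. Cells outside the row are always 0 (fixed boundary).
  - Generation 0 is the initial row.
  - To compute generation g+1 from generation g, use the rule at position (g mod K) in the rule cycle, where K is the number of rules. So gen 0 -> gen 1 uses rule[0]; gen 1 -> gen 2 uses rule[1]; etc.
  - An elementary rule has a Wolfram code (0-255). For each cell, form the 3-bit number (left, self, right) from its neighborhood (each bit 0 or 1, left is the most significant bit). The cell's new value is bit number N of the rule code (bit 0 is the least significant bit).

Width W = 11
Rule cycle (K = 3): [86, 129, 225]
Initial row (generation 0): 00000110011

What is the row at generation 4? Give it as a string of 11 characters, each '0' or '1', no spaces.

Answer: 10100110101

Derivation:
Gen 0: 00000110011
Gen 1 (rule 86): 00001011101
Gen 2 (rule 129): 11100001000
Gen 3 (rule 225): 01101100011
Gen 4 (rule 86): 10100110101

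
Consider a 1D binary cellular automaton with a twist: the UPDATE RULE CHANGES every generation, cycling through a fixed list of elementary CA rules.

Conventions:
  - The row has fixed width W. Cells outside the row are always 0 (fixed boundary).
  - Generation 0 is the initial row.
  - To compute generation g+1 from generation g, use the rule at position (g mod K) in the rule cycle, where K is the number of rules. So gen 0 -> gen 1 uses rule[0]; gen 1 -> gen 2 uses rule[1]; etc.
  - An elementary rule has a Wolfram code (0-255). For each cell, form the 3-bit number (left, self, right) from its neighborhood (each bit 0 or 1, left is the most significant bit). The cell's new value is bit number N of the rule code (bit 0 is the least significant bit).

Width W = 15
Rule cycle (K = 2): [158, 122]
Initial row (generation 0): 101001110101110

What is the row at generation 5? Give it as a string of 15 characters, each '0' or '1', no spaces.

Gen 0: 101001110101110
Gen 1 (rule 158): 101111100101101
Gen 2 (rule 122): 011000111011110
Gen 3 (rule 158): 110101110011101
Gen 4 (rule 122): 111011011110110
Gen 5 (rule 158): 110010011100101

Answer: 110010011100101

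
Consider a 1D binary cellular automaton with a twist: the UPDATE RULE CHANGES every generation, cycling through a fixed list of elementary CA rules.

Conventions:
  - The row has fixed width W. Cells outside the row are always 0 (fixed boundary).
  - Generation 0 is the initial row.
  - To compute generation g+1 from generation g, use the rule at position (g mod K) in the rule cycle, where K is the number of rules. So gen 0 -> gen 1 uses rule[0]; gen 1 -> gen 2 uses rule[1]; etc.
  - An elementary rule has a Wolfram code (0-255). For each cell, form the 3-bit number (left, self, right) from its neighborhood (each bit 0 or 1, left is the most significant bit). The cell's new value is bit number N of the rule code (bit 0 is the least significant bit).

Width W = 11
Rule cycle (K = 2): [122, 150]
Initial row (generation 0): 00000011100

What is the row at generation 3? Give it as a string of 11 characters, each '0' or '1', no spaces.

Answer: 00010100010

Derivation:
Gen 0: 00000011100
Gen 1 (rule 122): 00000110110
Gen 2 (rule 150): 00001000001
Gen 3 (rule 122): 00010100010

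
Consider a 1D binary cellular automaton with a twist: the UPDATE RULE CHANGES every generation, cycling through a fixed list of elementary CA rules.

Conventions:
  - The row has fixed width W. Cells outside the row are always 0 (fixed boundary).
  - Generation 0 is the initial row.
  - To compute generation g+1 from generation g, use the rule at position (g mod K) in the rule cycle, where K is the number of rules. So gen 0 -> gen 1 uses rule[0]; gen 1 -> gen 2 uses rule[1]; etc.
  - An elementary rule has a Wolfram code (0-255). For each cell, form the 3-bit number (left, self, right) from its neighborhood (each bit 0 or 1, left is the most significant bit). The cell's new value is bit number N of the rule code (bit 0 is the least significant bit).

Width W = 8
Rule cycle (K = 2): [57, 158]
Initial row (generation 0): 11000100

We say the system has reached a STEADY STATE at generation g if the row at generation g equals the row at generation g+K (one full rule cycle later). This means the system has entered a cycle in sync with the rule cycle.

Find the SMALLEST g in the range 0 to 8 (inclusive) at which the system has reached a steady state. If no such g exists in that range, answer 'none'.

Answer: none

Derivation:
Gen 0: 11000100
Gen 1 (rule 57): 10110011
Gen 2 (rule 158): 10101110
Gen 3 (rule 57): 01011001
Gen 4 (rule 158): 11010111
Gen 5 (rule 57): 10101100
Gen 6 (rule 158): 10101010
Gen 7 (rule 57): 01010101
Gen 8 (rule 158): 11010101
Gen 9 (rule 57): 10101010
Gen 10 (rule 158): 10101011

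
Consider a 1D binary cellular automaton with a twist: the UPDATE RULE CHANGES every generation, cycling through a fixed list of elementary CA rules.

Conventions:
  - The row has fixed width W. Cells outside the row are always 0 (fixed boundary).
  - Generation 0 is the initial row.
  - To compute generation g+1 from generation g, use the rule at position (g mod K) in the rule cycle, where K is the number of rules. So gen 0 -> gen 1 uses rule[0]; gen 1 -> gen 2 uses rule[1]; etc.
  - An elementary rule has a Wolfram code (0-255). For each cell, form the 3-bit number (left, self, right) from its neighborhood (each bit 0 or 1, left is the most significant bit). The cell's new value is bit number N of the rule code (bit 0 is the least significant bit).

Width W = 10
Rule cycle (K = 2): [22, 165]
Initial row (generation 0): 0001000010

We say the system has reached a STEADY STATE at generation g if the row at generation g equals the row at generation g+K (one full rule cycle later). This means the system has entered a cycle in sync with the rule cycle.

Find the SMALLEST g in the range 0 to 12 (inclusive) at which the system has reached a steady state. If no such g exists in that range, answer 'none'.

Answer: none

Derivation:
Gen 0: 0001000010
Gen 1 (rule 22): 0011100111
Gen 2 (rule 165): 1001000010
Gen 3 (rule 22): 1111100111
Gen 4 (rule 165): 0111000010
Gen 5 (rule 22): 1000100111
Gen 6 (rule 165): 1010100010
Gen 7 (rule 22): 1010110111
Gen 8 (rule 165): 1111001010
Gen 9 (rule 22): 0000111011
Gen 10 (rule 165): 1110010100
Gen 11 (rule 22): 0001110110
Gen 12 (rule 165): 1100101000
Gen 13 (rule 22): 0011101100
Gen 14 (rule 165): 1001010001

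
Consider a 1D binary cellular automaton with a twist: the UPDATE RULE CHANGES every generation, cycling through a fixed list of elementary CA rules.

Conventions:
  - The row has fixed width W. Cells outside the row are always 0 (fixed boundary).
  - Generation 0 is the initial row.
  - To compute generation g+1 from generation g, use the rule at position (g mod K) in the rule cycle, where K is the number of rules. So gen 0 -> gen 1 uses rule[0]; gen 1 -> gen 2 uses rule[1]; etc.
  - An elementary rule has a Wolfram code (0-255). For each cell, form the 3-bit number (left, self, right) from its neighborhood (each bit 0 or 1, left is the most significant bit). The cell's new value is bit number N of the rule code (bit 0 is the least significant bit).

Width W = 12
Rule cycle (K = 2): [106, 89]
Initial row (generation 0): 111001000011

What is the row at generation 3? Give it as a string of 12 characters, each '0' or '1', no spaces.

Gen 0: 111001000011
Gen 1 (rule 106): 101010000111
Gen 2 (rule 89): 000001110101
Gen 3 (rule 106): 000011011010

Answer: 000011011010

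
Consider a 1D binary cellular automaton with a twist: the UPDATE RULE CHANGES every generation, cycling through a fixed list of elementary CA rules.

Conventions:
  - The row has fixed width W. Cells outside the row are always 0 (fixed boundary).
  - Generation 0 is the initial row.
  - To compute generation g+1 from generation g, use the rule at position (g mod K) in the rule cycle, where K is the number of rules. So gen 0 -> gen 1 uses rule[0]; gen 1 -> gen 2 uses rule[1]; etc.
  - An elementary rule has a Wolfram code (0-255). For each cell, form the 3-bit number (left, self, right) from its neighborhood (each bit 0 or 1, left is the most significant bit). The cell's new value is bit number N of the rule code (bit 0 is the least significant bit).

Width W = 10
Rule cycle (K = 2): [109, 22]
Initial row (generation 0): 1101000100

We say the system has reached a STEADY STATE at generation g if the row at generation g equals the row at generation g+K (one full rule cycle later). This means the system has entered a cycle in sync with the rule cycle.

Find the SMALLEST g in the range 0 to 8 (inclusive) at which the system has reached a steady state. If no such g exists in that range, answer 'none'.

Gen 0: 1101000100
Gen 1 (rule 109): 1111010101
Gen 2 (rule 22): 0000010101
Gen 3 (rule 109): 1111011111
Gen 4 (rule 22): 0000000000
Gen 5 (rule 109): 1111111111
Gen 6 (rule 22): 0000000000
Gen 7 (rule 109): 1111111111
Gen 8 (rule 22): 0000000000
Gen 9 (rule 109): 1111111111
Gen 10 (rule 22): 0000000000

Answer: 4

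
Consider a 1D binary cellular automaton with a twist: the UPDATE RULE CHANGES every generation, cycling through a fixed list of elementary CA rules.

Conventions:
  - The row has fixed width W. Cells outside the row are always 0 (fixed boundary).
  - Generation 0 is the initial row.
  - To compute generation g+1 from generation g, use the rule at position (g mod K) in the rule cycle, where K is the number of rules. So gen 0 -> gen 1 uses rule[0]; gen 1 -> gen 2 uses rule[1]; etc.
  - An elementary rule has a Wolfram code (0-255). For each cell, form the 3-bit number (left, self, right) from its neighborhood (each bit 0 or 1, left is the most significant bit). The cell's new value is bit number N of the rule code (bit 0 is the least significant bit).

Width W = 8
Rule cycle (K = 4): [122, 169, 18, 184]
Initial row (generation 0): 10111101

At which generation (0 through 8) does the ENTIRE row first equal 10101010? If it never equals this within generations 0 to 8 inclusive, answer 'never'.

Answer: 3

Derivation:
Gen 0: 10111101
Gen 1 (rule 122): 01100110
Gen 2 (rule 169): 01000100
Gen 3 (rule 18): 10101010
Gen 4 (rule 184): 01010101
Gen 5 (rule 122): 10101010
Gen 6 (rule 169): 01010100
Gen 7 (rule 18): 10000010
Gen 8 (rule 184): 01000001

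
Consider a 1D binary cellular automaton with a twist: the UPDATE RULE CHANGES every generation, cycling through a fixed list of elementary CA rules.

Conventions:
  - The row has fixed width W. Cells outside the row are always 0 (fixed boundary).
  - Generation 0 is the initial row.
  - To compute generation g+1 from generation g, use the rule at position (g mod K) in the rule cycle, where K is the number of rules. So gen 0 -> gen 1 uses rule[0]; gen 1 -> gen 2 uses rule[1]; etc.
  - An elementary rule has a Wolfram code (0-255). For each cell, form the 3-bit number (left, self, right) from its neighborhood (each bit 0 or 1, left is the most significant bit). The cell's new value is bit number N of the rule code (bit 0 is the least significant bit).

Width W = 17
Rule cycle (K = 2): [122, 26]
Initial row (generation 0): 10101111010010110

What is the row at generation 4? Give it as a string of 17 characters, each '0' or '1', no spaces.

Answer: 11001001000100010

Derivation:
Gen 0: 10101111010010110
Gen 1 (rule 122): 01011001101101111
Gen 2 (rule 26): 10010111001001000
Gen 3 (rule 122): 01101101110110100
Gen 4 (rule 26): 11001001000100010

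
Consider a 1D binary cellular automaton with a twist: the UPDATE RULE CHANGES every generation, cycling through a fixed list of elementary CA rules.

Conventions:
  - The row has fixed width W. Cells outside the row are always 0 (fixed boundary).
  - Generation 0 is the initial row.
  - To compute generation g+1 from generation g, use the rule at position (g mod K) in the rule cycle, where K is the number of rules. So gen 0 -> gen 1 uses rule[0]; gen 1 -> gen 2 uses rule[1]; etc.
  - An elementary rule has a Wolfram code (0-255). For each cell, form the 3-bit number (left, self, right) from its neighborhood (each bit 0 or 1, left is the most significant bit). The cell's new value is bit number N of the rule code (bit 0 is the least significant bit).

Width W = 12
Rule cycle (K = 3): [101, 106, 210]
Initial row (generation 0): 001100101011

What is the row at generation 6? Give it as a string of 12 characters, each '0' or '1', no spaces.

Gen 0: 001100101011
Gen 1 (rule 101): 100100111101
Gen 2 (rule 106): 001001100110
Gen 3 (rule 210): 010110111011
Gen 4 (rule 101): 011011001101
Gen 5 (rule 106): 111111011110
Gen 6 (rule 210): 011111001111

Answer: 011111001111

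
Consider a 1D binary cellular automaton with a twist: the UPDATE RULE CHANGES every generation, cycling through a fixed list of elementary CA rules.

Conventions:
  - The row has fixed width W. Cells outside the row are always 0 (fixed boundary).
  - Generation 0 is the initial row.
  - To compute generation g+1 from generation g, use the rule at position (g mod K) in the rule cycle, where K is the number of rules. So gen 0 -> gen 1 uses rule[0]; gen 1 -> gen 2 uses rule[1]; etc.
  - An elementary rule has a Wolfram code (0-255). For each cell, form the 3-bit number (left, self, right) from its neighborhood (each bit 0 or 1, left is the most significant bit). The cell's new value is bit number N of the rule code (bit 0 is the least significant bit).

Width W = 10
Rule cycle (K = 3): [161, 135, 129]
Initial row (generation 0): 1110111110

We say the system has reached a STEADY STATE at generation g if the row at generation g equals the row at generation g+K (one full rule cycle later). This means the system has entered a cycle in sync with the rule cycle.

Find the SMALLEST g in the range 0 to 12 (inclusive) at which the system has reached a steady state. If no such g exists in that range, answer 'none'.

Answer: none

Derivation:
Gen 0: 1110111110
Gen 1 (rule 161): 0101011100
Gen 2 (rule 135): 1101001001
Gen 3 (rule 129): 0000000000
Gen 4 (rule 161): 1111111111
Gen 5 (rule 135): 0111111110
Gen 6 (rule 129): 0011111100
Gen 7 (rule 161): 1001111001
Gen 8 (rule 135): 1010110011
Gen 9 (rule 129): 0000000000
Gen 10 (rule 161): 1111111111
Gen 11 (rule 135): 0111111110
Gen 12 (rule 129): 0011111100
Gen 13 (rule 161): 1001111001
Gen 14 (rule 135): 1010110011
Gen 15 (rule 129): 0000000000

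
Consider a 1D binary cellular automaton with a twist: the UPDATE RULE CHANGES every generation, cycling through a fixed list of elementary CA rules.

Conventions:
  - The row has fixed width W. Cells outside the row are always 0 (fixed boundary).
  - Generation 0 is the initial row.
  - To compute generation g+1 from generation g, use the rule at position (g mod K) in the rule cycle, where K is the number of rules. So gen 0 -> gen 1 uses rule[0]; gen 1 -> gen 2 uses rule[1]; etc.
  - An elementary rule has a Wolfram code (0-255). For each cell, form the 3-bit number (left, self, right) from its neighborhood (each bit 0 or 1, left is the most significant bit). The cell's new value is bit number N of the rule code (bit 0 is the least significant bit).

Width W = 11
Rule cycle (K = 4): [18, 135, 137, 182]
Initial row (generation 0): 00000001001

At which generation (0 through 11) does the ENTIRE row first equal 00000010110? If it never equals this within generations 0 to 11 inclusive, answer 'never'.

Answer: 1

Derivation:
Gen 0: 00000001001
Gen 1 (rule 18): 00000010110
Gen 2 (rule 135): 11111110000
Gen 3 (rule 137): 11111100111
Gen 4 (rule 182): 01111011010
Gen 5 (rule 18): 10000000001
Gen 6 (rule 135): 10111111111
Gen 7 (rule 137): 00111111110
Gen 8 (rule 182): 01011111101
Gen 9 (rule 18): 10000000000
Gen 10 (rule 135): 10111111111
Gen 11 (rule 137): 00111111110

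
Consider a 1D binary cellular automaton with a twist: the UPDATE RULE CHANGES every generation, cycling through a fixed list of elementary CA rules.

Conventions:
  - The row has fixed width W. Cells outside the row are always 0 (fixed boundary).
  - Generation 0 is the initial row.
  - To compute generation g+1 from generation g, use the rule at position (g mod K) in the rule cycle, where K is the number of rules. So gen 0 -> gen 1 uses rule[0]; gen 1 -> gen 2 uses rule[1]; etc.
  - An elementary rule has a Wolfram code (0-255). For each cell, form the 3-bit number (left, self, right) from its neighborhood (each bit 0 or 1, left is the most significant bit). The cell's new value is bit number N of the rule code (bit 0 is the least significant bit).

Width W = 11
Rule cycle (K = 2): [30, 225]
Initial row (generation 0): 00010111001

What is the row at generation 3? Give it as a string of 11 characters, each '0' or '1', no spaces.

Answer: 11110100110

Derivation:
Gen 0: 00010111001
Gen 1 (rule 30): 00110100111
Gen 2 (rule 225): 10011000011
Gen 3 (rule 30): 11110100110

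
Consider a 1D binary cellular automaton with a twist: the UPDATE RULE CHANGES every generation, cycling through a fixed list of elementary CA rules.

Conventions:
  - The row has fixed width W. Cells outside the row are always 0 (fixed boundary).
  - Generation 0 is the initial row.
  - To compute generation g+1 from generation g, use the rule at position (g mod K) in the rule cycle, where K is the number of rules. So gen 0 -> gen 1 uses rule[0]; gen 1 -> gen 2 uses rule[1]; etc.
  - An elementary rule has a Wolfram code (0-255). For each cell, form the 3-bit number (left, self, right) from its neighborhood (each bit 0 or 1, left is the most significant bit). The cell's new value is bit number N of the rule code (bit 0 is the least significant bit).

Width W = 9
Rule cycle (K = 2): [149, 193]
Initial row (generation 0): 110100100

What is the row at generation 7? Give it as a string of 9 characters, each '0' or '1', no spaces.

Gen 0: 110100100
Gen 1 (rule 149): 000110111
Gen 2 (rule 193): 110010011
Gen 3 (rule 149): 001011000
Gen 4 (rule 193): 100001011
Gen 5 (rule 149): 111101000
Gen 6 (rule 193): 011100011
Gen 7 (rule 149): 001011000

Answer: 001011000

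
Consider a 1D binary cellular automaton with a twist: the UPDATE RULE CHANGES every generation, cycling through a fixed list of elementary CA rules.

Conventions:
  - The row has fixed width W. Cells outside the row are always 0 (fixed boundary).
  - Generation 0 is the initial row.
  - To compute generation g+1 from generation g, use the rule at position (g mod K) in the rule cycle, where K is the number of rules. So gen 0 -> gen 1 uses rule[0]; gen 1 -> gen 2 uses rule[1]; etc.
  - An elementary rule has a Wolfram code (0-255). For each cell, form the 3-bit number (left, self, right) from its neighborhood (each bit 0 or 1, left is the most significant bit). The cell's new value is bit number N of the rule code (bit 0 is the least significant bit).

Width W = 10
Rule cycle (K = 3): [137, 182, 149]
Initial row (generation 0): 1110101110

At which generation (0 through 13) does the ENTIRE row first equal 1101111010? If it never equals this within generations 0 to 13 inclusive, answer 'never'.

Answer: 8

Derivation:
Gen 0: 1110101110
Gen 1 (rule 137): 1100001100
Gen 2 (rule 182): 0010010010
Gen 3 (rule 149): 1011011011
Gen 4 (rule 137): 0010010010
Gen 5 (rule 182): 0111111111
Gen 6 (rule 149): 0011111110
Gen 7 (rule 137): 1011111100
Gen 8 (rule 182): 1101111010
Gen 9 (rule 149): 0000110011
Gen 10 (rule 137): 1110100010
Gen 11 (rule 182): 0101110111
Gen 12 (rule 149): 0100100010
Gen 13 (rule 137): 0000001000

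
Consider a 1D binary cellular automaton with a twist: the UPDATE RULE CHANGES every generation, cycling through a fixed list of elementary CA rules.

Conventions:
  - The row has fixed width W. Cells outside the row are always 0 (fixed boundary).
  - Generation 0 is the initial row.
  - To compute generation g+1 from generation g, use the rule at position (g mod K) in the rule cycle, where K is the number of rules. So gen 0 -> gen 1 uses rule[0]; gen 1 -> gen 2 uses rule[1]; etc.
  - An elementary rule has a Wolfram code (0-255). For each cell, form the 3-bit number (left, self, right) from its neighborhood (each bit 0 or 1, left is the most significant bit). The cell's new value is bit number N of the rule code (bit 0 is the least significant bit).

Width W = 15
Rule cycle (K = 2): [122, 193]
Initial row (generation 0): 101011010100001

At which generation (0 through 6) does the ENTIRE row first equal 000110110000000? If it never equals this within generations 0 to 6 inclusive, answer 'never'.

Gen 0: 101011010100001
Gen 1 (rule 122): 010111101010010
Gen 2 (rule 193): 000011100000000
Gen 3 (rule 122): 000110110000000
Gen 4 (rule 193): 110010010111111
Gen 5 (rule 122): 111101101100001
Gen 6 (rule 193): 011100100101100

Answer: 3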